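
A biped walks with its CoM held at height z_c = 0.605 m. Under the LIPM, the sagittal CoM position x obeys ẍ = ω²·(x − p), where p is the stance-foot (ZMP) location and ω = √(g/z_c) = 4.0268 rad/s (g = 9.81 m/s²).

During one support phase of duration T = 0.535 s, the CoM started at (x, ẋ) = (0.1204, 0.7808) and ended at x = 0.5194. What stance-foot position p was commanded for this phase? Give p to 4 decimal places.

ωT = 4.0268·0.535 = 2.154338; cosh(ωT) = 4.369080, sinh(ωT) = 4.253100
x(T) = p + (x₀−p)·cosh(ωT) + (ẋ₀/ω)·sinh(ωT) ⇒ p·(1 − cosh) = x(T) − x₀·cosh − (ẋ₀/ω)·sinh
numerator   = 0.5194 − (0.1204)·4.369080 − (0.7808/4.0268)·4.253100 = -0.831317
denominator = 1 − 4.369080 = -3.369080
p = -0.831317 / -3.369080 = 0.2467

p = 0.2467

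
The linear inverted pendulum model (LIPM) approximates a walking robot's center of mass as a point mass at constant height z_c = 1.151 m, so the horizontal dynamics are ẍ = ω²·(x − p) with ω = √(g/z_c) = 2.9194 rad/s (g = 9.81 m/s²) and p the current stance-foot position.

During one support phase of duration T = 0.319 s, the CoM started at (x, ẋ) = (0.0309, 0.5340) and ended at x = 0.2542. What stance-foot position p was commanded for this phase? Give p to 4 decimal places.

p = -0.0276

ωT = 2.9194·0.319 = 0.931289; cosh(ωT) = 1.465911, sinh(ωT) = 1.071866
x(T) = p + (x₀−p)·cosh(ωT) + (ẋ₀/ω)·sinh(ωT) ⇒ p·(1 − cosh) = x(T) − x₀·cosh − (ẋ₀/ω)·sinh
numerator   = 0.2542 − (0.0309)·1.465911 − (0.5340/2.9194)·1.071866 = 0.012844
denominator = 1 − 1.465911 = -0.465911
p = 0.012844 / -0.465911 = -0.0276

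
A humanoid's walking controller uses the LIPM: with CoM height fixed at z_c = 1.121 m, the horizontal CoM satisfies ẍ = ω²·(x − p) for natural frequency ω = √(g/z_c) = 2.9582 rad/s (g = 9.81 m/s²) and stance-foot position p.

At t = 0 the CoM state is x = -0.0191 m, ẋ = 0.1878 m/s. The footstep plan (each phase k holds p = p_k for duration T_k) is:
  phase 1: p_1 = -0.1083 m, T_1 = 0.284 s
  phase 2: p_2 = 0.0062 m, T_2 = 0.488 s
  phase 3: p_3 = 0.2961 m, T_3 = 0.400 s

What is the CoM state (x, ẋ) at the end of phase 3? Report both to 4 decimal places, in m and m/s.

x = 1.4290, ẋ = 3.6360

phase 1: p=-0.1083, T=0.284, ωT=0.840129, cosh=1.374160, sinh=0.942505; start (x,ẋ)=(-0.019100, 0.187800) → end (x,ẋ)=(0.074110, 0.506767)
phase 2: p=0.0062, T=0.488, ωT=1.443602, cosh=2.236000, sinh=1.999924; start (x,ẋ)=(0.074110, 0.506767) → end (x,ẋ)=(0.500652, 1.534897)
phase 3: p=0.2961, T=0.400, ωT=1.183280, cosh=1.785669, sinh=1.479397; start (x,ẋ)=(0.500652, 1.534897) → end (x,ẋ)=(1.428964, 3.636009)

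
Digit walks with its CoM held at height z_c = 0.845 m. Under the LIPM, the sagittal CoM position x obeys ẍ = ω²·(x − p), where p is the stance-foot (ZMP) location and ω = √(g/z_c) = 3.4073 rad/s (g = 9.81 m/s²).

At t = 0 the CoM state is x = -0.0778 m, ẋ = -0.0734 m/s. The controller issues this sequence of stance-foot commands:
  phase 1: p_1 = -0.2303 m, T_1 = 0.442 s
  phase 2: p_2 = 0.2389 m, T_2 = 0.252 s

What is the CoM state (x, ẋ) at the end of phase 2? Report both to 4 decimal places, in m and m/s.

phase 1: p=-0.2303, T=0.442, ωT=1.506027, cosh=2.365285, sinh=2.143495; start (x,ẋ)=(-0.077800, -0.073400) → end (x,ẋ)=(0.084231, 0.940177)
phase 2: p=0.2389, T=0.252, ωT=0.858640, cosh=1.391843, sinh=0.968105; start (x,ẋ)=(0.084231, 0.940177) → end (x,ẋ)=(0.290754, 0.798383)

x = 0.2908, ẋ = 0.7984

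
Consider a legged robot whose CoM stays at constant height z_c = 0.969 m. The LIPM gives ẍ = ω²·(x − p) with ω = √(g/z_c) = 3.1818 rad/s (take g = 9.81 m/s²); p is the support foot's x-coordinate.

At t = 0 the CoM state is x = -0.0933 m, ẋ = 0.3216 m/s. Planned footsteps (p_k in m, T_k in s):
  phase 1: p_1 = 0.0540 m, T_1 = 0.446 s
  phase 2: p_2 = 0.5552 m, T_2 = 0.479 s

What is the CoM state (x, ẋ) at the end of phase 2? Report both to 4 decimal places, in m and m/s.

phase 1: p=0.0540, T=0.446, ωT=1.419083, cosh=2.187632, sinh=1.945696; start (x,ẋ)=(-0.093300, 0.321600) → end (x,ẋ)=(-0.071577, -0.208365)
phase 2: p=0.5552, T=0.479, ωT=1.524082, cosh=2.404374, sinh=2.186554; start (x,ẋ)=(-0.071577, -0.208365) → end (x,ẋ)=(-1.094997, -4.861586)

x = -1.0950, ẋ = -4.8616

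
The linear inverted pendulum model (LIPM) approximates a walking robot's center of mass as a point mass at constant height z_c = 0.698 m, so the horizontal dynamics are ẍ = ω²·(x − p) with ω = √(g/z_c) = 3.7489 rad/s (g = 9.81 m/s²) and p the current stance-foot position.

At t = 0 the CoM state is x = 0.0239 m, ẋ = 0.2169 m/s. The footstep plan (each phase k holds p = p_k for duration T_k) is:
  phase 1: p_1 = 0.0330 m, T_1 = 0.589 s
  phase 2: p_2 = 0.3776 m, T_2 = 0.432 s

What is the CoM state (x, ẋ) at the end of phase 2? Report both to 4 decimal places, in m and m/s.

phase 1: p=0.0330, T=0.589, ωT=2.208102, cosh=4.604171, sinh=4.494262; start (x,ẋ)=(0.023900, 0.216900) → end (x,ẋ)=(0.251126, 0.845323)
phase 2: p=0.3776, T=0.432, ωT=1.619525, cosh=2.624341, sinh=2.426348; start (x,ẋ)=(0.251126, 0.845323) → end (x,ẋ)=(0.592797, 1.067995)

x = 0.5928, ẋ = 1.0680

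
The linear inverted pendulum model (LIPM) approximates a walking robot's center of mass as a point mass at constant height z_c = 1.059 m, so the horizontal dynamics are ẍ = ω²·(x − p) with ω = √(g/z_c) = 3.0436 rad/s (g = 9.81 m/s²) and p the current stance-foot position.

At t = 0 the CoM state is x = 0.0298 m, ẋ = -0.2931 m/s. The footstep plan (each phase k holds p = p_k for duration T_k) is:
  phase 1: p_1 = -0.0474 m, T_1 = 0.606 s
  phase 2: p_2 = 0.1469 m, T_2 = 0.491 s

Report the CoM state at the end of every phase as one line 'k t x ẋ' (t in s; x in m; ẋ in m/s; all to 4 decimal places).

1 0.6060 -0.0941 -0.2256
2 1.0970 -0.5740 -2.0801

phase 1: p=-0.0474, T=0.606, ωT=1.844422, cosh=3.241279, sinh=3.083162; start (x,ẋ)=(0.029800, -0.293100) → end (x,ẋ)=(-0.094083, -0.225581)
phase 2: p=0.1469, T=0.491, ωT=1.494408, cosh=2.340539, sinh=2.116157; start (x,ẋ)=(-0.094083, -0.225581) → end (x,ẋ)=(-0.573972, -2.080089)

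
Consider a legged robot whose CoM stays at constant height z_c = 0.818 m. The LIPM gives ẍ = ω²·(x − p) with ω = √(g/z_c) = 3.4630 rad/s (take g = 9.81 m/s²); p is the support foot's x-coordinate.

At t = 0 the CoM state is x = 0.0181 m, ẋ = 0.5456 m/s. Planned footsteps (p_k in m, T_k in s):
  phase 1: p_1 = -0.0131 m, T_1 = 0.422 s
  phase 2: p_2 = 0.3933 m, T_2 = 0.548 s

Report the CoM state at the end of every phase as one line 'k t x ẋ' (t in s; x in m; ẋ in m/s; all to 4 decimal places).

phase 1: p=-0.0131, T=0.422, ωT=1.461386, cosh=2.271923, sinh=2.040009; start (x,ẋ)=(0.018100, 0.545600) → end (x,ẋ)=(0.379190, 1.459975)
phase 2: p=0.3933, T=0.548, ωT=1.897724, cosh=3.410302, sinh=3.260393; start (x,ẋ)=(0.379190, 1.459975) → end (x,ẋ)=(1.719738, 4.819643)

1 0.4220 0.3792 1.4600
2 0.9700 1.7197 4.8196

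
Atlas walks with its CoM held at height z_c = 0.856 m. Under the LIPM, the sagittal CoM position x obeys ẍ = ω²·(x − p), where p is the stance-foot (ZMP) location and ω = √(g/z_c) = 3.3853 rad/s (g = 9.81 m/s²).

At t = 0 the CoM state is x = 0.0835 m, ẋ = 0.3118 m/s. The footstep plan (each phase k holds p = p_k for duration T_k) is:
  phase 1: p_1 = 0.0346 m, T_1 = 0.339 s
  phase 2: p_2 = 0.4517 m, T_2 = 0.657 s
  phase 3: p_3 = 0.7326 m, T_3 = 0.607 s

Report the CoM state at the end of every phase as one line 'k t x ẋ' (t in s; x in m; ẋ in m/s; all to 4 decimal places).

phase 1: p=0.0346, T=0.339, ωT=1.147617, cosh=1.734034, sinh=1.416641; start (x,ẋ)=(0.083500, 0.311800) → end (x,ẋ)=(0.249873, 0.775184)
phase 2: p=0.4517, T=0.657, ωT=2.224142, cosh=4.676854, sinh=4.568694; start (x,ẋ)=(0.249873, 0.775184) → end (x,ẋ)=(0.553947, 0.503882)
phase 3: p=0.7326, T=0.607, ωT=2.054877, cosh=3.966994, sinh=3.838885; start (x,ẋ)=(0.553947, 0.503882) → end (x,ẋ)=(0.595281, -0.322836)

1 0.3390 0.2499 0.7752
2 0.9960 0.5539 0.5039
3 1.6030 0.5953 -0.3228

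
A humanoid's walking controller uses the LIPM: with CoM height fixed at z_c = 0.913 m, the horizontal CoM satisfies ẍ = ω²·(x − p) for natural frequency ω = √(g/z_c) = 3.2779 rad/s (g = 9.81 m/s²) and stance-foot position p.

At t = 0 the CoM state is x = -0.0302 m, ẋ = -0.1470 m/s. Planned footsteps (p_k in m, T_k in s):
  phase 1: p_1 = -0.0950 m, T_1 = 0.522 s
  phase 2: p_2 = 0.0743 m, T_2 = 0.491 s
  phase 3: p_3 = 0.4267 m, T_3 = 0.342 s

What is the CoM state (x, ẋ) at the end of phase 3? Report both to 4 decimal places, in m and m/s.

x = -0.6276, ẋ = -3.0476

phase 1: p=-0.0950, T=0.522, ωT=1.711064, cosh=2.857760, sinh=2.677086; start (x,ẋ)=(-0.030200, -0.147000) → end (x,ẋ)=(-0.029873, 0.148544)
phase 2: p=0.0743, T=0.491, ωT=1.609449, cosh=2.600026, sinh=2.400029; start (x,ẋ)=(-0.029873, 0.148544) → end (x,ẋ)=(-0.087792, -0.433319)
phase 3: p=0.4267, T=0.342, ωT=1.121042, cosh=1.696994, sinh=1.371054; start (x,ẋ)=(-0.087792, -0.433319) → end (x,ẋ)=(-0.627635, -3.047557)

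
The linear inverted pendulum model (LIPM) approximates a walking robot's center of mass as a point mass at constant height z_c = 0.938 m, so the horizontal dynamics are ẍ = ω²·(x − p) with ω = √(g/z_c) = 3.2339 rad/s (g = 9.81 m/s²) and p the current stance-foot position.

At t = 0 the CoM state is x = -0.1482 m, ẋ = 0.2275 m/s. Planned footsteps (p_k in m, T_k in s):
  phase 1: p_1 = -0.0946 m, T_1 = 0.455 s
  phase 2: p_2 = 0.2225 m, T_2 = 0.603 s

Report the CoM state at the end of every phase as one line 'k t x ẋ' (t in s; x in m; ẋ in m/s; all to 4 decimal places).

1 0.4550 -0.0724 0.1640
2 1.0580 -0.6602 -2.6954

phase 1: p=-0.0946, T=0.455, ωT=1.471425, cosh=2.292517, sinh=2.062918; start (x,ẋ)=(-0.148200, 0.227500) → end (x,ẋ)=(-0.072356, 0.163967)
phase 2: p=0.2225, T=0.603, ωT=1.950042, cosh=3.585624, sinh=3.443356; start (x,ẋ)=(-0.072356, 0.163967) → end (x,ẋ)=(-0.660154, -2.695431)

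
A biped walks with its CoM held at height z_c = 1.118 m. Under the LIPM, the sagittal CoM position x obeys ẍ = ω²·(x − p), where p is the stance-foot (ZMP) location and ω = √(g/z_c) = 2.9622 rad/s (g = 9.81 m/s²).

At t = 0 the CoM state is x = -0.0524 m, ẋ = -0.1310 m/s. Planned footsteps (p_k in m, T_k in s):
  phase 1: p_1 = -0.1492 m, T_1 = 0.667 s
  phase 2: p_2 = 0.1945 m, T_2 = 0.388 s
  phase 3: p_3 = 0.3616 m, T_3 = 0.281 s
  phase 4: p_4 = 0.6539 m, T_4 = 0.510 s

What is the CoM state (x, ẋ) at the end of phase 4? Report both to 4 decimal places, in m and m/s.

phase 1: p=-0.1492, T=0.667, ωT=1.975787, cosh=3.675474, sinh=3.536822; start (x,ẋ)=(-0.052400, -0.131000) → end (x,ẋ)=(0.050174, 0.532665)
phase 2: p=0.1945, T=0.388, ωT=1.149334, cosh=1.736468, sinh=1.419621; start (x,ẋ)=(0.050174, 0.532665) → end (x,ẋ)=(0.199159, 0.318035)
phase 3: p=0.3616, T=0.281, ωT=0.832378, cosh=1.366896, sinh=0.931883; start (x,ẋ)=(0.199159, 0.318035) → end (x,ẋ)=(0.239612, -0.013684)
phase 4: p=0.6539, T=0.510, ωT=1.510722, cosh=2.375375, sinh=2.154625; start (x,ẋ)=(0.239612, -0.013684) → end (x,ẋ)=(-0.340144, -2.676672)

x = -0.3401, ẋ = -2.6767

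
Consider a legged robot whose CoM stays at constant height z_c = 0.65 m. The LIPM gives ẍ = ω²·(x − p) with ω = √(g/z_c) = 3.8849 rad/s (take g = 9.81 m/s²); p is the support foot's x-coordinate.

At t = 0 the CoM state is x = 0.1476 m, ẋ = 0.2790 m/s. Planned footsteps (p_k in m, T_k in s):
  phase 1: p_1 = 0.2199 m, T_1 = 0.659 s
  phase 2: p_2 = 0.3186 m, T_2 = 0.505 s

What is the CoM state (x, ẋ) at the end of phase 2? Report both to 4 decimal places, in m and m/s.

x = -0.0624, ẋ = -1.4201

phase 1: p=0.2199, T=0.659, ωT=2.560149, cosh=6.507520, sinh=6.430226; start (x,ẋ)=(0.147600, 0.279000) → end (x,ẋ)=(0.211203, 0.009487)
phase 2: p=0.3186, T=0.505, ωT=1.961874, cosh=3.626621, sinh=3.486026; start (x,ẋ)=(0.211203, 0.009487) → end (x,ẋ)=(-0.062376, -1.420059)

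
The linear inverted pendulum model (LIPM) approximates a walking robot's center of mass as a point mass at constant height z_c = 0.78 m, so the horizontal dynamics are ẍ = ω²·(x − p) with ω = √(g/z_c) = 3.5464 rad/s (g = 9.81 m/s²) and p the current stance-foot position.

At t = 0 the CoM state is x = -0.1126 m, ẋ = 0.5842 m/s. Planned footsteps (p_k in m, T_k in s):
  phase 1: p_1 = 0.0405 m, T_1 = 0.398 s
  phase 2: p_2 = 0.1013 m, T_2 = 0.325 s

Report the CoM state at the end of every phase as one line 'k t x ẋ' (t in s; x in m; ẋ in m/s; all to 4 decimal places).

1 0.3980 0.0256 0.2220
2 0.7230 0.0587 0.0039

phase 1: p=0.0405, T=0.398, ωT=1.411467, cosh=2.172877, sinh=1.929092; start (x,ẋ)=(-0.112600, 0.584200) → end (x,ẋ)=(0.025613, 0.221987)
phase 2: p=0.1013, T=0.325, ωT=1.152580, cosh=1.741086, sinh=1.425265; start (x,ẋ)=(0.025613, 0.221987) → end (x,ẋ)=(0.058736, 0.003932)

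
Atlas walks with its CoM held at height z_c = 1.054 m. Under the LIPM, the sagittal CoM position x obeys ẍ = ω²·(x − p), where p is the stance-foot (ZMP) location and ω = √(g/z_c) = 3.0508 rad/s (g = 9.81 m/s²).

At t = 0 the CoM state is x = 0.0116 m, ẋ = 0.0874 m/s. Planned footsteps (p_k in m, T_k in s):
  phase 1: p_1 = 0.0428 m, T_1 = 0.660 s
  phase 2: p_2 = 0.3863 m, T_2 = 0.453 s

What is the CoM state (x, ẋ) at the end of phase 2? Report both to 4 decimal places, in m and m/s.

phase 1: p=0.0428, T=0.660, ωT=2.013528, cosh=3.811606, sinh=3.678089; start (x,ẋ)=(0.011600, 0.087400) → end (x,ẋ)=(0.029249, -0.016964)
phase 2: p=0.3863, T=0.453, ωT=1.382012, cosh=2.116991, sinh=1.865918; start (x,ẋ)=(0.029249, -0.016964) → end (x,ẋ)=(-0.379950, -2.068444)

x = -0.3800, ẋ = -2.0684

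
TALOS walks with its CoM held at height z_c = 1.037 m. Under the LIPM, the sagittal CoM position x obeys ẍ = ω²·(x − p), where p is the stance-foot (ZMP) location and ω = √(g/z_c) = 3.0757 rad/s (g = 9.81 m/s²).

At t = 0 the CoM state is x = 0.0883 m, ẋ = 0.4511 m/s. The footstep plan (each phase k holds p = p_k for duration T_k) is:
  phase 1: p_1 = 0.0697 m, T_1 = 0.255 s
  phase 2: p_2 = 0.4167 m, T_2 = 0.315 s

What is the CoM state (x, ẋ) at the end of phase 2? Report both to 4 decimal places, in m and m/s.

phase 1: p=0.0697, T=0.255, ωT=0.784303, cosh=1.323659, sinh=0.867221; start (x,ẋ)=(0.088300, 0.451100) → end (x,ẋ)=(0.221512, 0.646715)
phase 2: p=0.4167, T=0.315, ωT=0.968845, cosh=1.507211, sinh=1.127690; start (x,ẋ)=(0.221512, 0.646715) → end (x,ẋ)=(0.359625, 0.297737)

x = 0.3596, ẋ = 0.2977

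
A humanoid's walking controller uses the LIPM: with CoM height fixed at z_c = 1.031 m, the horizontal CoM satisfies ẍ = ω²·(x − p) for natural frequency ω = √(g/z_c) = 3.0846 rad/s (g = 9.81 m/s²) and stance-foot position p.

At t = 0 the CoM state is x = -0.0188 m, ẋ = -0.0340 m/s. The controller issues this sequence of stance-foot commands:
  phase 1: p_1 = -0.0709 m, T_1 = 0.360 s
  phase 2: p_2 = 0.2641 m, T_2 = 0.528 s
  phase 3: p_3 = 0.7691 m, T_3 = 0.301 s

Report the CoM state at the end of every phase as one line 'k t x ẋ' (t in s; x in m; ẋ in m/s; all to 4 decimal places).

1 0.3600 0.0018 0.1603
2 0.8880 -0.3027 -1.5581
3 1.1890 -1.3381 -5.8093

phase 1: p=-0.0709, T=0.360, ωT=1.110456, cosh=1.682576, sinh=1.353167; start (x,ẋ)=(-0.018800, -0.034000) → end (x,ẋ)=(0.001847, 0.160257)
phase 2: p=0.2641, T=0.528, ωT=1.628669, cosh=2.646638, sinh=2.450447; start (x,ẋ)=(0.001847, 0.160257) → end (x,ẋ)=(-0.302679, -1.558138)
phase 3: p=0.7691, T=0.301, ωT=0.928465, cosh=1.462890, sinh=1.067730; start (x,ẋ)=(-0.302679, -1.558138) → end (x,ẋ)=(-1.338142, -5.809311)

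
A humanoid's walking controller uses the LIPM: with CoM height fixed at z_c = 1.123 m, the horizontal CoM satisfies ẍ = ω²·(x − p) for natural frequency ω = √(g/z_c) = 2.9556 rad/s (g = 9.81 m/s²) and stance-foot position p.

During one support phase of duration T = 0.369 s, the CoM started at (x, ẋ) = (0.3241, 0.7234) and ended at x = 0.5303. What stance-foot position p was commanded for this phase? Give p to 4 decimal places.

p = 0.5023

ωT = 2.9556·0.369 = 1.090616; cosh(ωT) = 1.656059, sinh(ωT) = 1.320049
x(T) = p + (x₀−p)·cosh(ωT) + (ẋ₀/ω)·sinh(ωT) ⇒ p·(1 − cosh) = x(T) − x₀·cosh − (ẋ₀/ω)·sinh
numerator   = 0.5303 − (0.3241)·1.656059 − (0.7234/2.9556)·1.320049 = -0.329518
denominator = 1 − 1.656059 = -0.656059
p = -0.329518 / -0.656059 = 0.5023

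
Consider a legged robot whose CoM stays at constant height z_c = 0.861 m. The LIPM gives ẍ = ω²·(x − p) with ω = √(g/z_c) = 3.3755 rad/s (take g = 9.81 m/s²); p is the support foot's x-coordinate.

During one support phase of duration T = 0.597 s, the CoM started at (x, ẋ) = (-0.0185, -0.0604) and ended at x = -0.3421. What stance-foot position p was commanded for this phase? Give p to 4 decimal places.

p = 0.0729

ωT = 3.3755·0.597 = 2.015173; cosh(ωT) = 3.817663, sinh(ωT) = 3.684366
x(T) = p + (x₀−p)·cosh(ωT) + (ẋ₀/ω)·sinh(ωT) ⇒ p·(1 − cosh) = x(T) − x₀·cosh − (ẋ₀/ω)·sinh
numerator   = -0.3421 − (-0.0185)·3.817663 − (-0.0604/3.3755)·3.684366 = -0.205546
denominator = 1 − 3.817663 = -2.817663
p = -0.205546 / -2.817663 = 0.0729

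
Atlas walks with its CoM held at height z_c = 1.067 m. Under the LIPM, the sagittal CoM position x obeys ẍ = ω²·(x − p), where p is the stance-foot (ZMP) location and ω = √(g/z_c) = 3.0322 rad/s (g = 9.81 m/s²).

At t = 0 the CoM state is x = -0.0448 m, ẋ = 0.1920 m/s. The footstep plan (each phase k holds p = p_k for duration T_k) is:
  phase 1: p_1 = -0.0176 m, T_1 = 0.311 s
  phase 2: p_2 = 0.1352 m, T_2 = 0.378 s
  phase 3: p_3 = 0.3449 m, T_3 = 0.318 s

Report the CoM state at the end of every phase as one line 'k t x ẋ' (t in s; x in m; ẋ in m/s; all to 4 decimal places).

1 0.3110 0.0111 0.1941
2 0.6890 0.0108 -0.1958
3 1.0070 -0.2292 -1.4294

phase 1: p=-0.0176, T=0.311, ωT=0.943014, cosh=1.478581, sinh=1.089129; start (x,ẋ)=(-0.044800, 0.192000) → end (x,ẋ)=(0.011147, 0.194061)
phase 2: p=0.1352, T=0.378, ωT=1.146172, cosh=1.731988, sinh=1.414137; start (x,ẋ)=(0.011147, 0.194061) → end (x,ẋ)=(0.010846, -0.195823)
phase 3: p=0.3449, T=0.318, ωT=0.964240, cosh=1.502033, sinh=1.120760; start (x,ẋ)=(0.010846, -0.195823) → end (x,ẋ)=(-0.229241, -1.429372)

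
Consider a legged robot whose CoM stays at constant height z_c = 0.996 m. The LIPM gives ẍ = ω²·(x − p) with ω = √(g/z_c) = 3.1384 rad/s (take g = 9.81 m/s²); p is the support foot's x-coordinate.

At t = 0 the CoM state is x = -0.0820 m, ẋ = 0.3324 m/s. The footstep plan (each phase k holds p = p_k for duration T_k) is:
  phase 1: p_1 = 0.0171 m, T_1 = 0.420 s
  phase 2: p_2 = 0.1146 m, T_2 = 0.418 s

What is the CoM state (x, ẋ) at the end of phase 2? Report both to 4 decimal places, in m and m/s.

x = -0.0397, ẋ = -0.3554

phase 1: p=0.0171, T=0.420, ωT=1.318128, cosh=2.002028, sinh=1.734392; start (x,ẋ)=(-0.082000, 0.332400) → end (x,ẋ)=(0.002395, 0.126051)
phase 2: p=0.1146, T=0.418, ωT=1.311851, cosh=1.991181, sinh=1.721860; start (x,ẋ)=(0.002395, 0.126051) → end (x,ẋ)=(-0.039663, -0.355351)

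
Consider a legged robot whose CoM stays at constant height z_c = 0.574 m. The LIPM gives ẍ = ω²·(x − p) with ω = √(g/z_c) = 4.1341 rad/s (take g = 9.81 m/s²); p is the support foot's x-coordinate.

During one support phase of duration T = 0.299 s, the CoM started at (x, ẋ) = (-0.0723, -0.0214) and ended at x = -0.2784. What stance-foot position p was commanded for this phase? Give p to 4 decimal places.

p = 0.1562

ωT = 4.1341·0.299 = 1.236096; cosh(ωT) = 1.866332, sinh(ωT) = 1.575816
x(T) = p + (x₀−p)·cosh(ωT) + (ẋ₀/ω)·sinh(ωT) ⇒ p·(1 − cosh) = x(T) − x₀·cosh − (ẋ₀/ω)·sinh
numerator   = -0.2784 − (-0.0723)·1.866332 − (-0.0214/4.1341)·1.575816 = -0.135307
denominator = 1 − 1.866332 = -0.866332
p = -0.135307 / -0.866332 = 0.1562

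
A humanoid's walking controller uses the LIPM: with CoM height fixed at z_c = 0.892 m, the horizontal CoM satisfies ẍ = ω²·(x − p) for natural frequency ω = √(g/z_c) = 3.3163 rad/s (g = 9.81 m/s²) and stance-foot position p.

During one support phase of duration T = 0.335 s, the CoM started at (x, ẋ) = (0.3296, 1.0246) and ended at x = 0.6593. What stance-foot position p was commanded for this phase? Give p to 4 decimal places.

p = 0.4593

ωT = 3.3163·0.335 = 1.110961; cosh(ωT) = 1.683258, sinh(ωT) = 1.354016
x(T) = p + (x₀−p)·cosh(ωT) + (ẋ₀/ω)·sinh(ωT) ⇒ p·(1 − cosh) = x(T) − x₀·cosh − (ẋ₀/ω)·sinh
numerator   = 0.6593 − (0.3296)·1.683258 − (1.0246/3.3163)·1.354016 = -0.313837
denominator = 1 − 1.683258 = -0.683258
p = -0.313837 / -0.683258 = 0.4593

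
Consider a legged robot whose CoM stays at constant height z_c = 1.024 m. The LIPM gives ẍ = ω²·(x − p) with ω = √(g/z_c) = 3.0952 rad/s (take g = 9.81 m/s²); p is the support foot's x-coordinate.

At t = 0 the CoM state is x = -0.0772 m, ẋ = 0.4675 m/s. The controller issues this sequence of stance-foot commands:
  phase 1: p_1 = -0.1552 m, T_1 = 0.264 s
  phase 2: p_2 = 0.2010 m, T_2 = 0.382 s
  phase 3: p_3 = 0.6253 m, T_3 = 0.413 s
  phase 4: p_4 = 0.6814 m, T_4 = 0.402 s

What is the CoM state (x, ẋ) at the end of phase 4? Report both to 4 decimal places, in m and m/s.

phase 1: p=-0.1552, T=0.264, ωT=0.817133, cosh=1.352848, sinh=0.911151; start (x,ẋ)=(-0.077200, 0.467500) → end (x,ẋ)=(0.087943, 0.852432)
phase 2: p=0.2010, T=0.382, ωT=1.182366, cosh=1.784318, sinh=1.477766; start (x,ẋ)=(0.087943, 0.852432) → end (x,ẋ)=(0.406253, 1.003888)
phase 3: p=0.6253, T=0.413, ωT=1.278318, cosh=1.934550, sinh=1.656044; start (x,ẋ)=(0.406253, 1.003888) → end (x,ẋ)=(0.738659, 0.819282)
phase 4: p=0.6814, T=0.402, ωT=1.244270, cosh=1.879276, sinh=1.591125; start (x,ẋ)=(0.738659, 0.819282) → end (x,ẋ)=(1.210168, 1.821650)

x = 1.2102, ẋ = 1.8216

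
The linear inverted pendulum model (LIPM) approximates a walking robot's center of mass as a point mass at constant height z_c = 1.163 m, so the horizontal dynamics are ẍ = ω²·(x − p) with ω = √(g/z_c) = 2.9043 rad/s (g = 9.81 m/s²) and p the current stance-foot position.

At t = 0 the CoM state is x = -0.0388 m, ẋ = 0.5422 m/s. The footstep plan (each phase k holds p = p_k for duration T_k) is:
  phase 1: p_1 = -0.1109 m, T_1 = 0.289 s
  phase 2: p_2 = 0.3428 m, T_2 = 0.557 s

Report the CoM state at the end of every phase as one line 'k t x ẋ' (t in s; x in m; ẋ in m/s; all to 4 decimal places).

1 0.2890 0.1639 0.9418
2 0.8460 0.6593 1.2091

phase 1: p=-0.1109, T=0.289, ωT=0.839343, cosh=1.373420, sinh=0.941425; start (x,ẋ)=(-0.038800, 0.542200) → end (x,ẋ)=(0.163877, 0.941803)
phase 2: p=0.3428, T=0.557, ωT=1.617695, cosh=2.619906, sinh=2.421551; start (x,ẋ)=(0.163877, 0.941803) → end (x,ẋ)=(0.659296, 1.209085)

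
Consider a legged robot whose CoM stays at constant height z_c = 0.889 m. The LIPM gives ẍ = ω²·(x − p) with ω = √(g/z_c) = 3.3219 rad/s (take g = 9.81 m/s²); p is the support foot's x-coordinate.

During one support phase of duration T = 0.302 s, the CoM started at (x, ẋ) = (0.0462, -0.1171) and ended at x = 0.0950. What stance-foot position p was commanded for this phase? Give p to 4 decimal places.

p = -0.1191

ωT = 3.3219·0.302 = 1.003214; cosh(ωT) = 1.546865, sinh(ωT) = 1.180166
x(T) = p + (x₀−p)·cosh(ωT) + (ẋ₀/ω)·sinh(ωT) ⇒ p·(1 − cosh) = x(T) − x₀·cosh − (ẋ₀/ω)·sinh
numerator   = 0.0950 − (0.0462)·1.546865 − (-0.1171/3.3219)·1.180166 = 0.065137
denominator = 1 − 1.546865 = -0.546865
p = 0.065137 / -0.546865 = -0.1191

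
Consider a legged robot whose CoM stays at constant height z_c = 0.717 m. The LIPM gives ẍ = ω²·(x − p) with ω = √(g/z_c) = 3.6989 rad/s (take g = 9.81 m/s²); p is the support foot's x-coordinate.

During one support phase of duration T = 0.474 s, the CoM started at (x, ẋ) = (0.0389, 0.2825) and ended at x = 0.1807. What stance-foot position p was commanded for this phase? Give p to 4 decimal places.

ωT = 3.6989·0.474 = 1.753279; cosh(ωT) = 2.973353, sinh(ωT) = 2.800148
x(T) = p + (x₀−p)·cosh(ωT) + (ẋ₀/ω)·sinh(ωT) ⇒ p·(1 − cosh) = x(T) − x₀·cosh − (ẋ₀/ω)·sinh
numerator   = 0.1807 − (0.0389)·2.973353 − (0.2825/3.6989)·2.800148 = -0.148822
denominator = 1 − 2.973353 = -1.973353
p = -0.148822 / -1.973353 = 0.0754

p = 0.0754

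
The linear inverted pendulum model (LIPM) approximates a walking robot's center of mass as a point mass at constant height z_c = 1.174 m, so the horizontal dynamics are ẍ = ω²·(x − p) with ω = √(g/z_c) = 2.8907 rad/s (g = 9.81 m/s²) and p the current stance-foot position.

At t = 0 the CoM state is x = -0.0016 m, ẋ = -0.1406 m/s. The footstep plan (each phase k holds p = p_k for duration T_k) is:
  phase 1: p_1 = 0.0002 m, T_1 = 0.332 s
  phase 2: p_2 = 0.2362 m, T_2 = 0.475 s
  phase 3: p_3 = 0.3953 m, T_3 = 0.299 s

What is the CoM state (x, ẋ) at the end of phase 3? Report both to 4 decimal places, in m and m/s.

phase 1: p=0.0002, T=0.332, ωT=0.959712, cosh=1.496974, sinh=1.113971; start (x,ẋ)=(-0.001600, -0.140600) → end (x,ẋ)=(-0.056677, -0.216271)
phase 2: p=0.2362, T=0.475, ωT=1.373082, cosh=2.100413, sinh=1.847088; start (x,ẋ)=(-0.056677, -0.216271) → end (x,ẋ)=(-0.517154, -2.018037)
phase 3: p=0.3953, T=0.299, ωT=0.864319, cosh=1.397364, sinh=0.976026; start (x,ẋ)=(-0.517154, -2.018037) → end (x,ẋ)=(-1.561107, -5.394328)

x = -1.5611, ẋ = -5.3943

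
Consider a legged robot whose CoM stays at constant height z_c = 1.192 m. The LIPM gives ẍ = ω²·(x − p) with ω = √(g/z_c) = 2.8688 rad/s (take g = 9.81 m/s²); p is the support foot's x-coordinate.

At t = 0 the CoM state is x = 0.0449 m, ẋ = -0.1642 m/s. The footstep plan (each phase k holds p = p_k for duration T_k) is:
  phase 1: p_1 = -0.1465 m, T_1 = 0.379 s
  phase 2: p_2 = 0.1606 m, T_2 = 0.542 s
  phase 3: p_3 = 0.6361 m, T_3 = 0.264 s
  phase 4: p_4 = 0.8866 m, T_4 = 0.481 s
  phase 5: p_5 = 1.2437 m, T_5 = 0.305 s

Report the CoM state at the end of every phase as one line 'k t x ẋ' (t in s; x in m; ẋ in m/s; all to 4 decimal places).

1 0.3790 0.0944 0.4506
2 0.9210 0.3521 0.6847
3 1.1850 0.4652 0.2128
4 1.6660 0.1343 -1.8006
5 1.9710 -0.9402 -5.6891

phase 1: p=-0.1465, T=0.379, ωT=1.087275, cosh=1.651657, sinh=1.314523; start (x,ẋ)=(0.044900, -0.164200) → end (x,ẋ)=(0.094389, 0.450587)
phase 2: p=0.1606, T=0.542, ωT=1.554890, cosh=2.472888, sinh=2.261676; start (x,ẋ)=(0.094389, 0.450587) → end (x,ẋ)=(0.352096, 0.684653)
phase 3: p=0.6361, T=0.264, ωT=0.757363, cosh=1.300773, sinh=0.831872; start (x,ẋ)=(0.352096, 0.684653) → end (x,ẋ)=(0.465205, 0.212809)
phase 4: p=0.8866, T=0.481, ωT=1.379893, cosh=2.113041, sinh=1.861435; start (x,ẋ)=(0.465205, 0.212809) → end (x,ẋ)=(0.134258, -1.800609)
phase 5: p=1.2437, T=0.305, ωT=0.874984, cosh=1.407853, sinh=0.990984; start (x,ẋ)=(0.134258, -1.800609) → end (x,ẋ)=(-0.940224, -5.689064)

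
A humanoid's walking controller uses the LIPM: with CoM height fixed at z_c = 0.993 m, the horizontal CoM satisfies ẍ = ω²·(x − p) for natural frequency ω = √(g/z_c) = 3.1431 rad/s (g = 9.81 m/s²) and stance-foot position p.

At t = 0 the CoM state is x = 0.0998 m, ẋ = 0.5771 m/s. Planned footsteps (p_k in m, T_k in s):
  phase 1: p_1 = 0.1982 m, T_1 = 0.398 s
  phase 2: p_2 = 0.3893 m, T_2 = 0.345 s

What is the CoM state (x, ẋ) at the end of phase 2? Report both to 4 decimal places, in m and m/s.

x = 0.5010, ẋ = 0.6399

phase 1: p=0.1982, T=0.398, ωT=1.250954, cosh=1.889953, sinh=1.603721; start (x,ẋ)=(0.099800, 0.577100) → end (x,ẋ)=(0.306686, 0.594691)
phase 2: p=0.3893, T=0.345, ωT=1.084369, cosh=1.647845, sinh=1.309730; start (x,ẋ)=(0.306686, 0.594691) → end (x,ẋ)=(0.500972, 0.639867)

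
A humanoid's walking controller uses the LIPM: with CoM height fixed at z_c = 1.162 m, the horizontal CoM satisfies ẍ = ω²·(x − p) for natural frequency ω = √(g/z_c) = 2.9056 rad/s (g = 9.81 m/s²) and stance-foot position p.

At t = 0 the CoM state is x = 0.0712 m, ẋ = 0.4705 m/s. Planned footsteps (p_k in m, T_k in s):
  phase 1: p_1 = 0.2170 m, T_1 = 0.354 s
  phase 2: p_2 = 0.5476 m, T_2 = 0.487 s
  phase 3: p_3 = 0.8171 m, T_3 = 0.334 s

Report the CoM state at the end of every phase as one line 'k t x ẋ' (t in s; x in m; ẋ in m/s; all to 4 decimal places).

phase 1: p=0.2170, T=0.354, ωT=1.028582, cosh=1.577306, sinh=1.219792; start (x,ẋ)=(0.071200, 0.470500) → end (x,ẋ)=(0.184548, 0.225374)
phase 2: p=0.5476, T=0.487, ωT=1.415027, cosh=2.179759, sinh=1.936840; start (x,ẋ)=(0.184548, 0.225374) → end (x,ẋ)=(-0.093534, -1.551879)
phase 3: p=0.8171, T=0.334, ωT=0.970470, cosh=1.509045, sinh=1.130140; start (x,ẋ)=(-0.093534, -1.551879) → end (x,ẋ)=(-1.160695, -5.332137)

1 0.3540 0.1845 0.2254
2 0.8410 -0.0935 -1.5519
3 1.1750 -1.1607 -5.3321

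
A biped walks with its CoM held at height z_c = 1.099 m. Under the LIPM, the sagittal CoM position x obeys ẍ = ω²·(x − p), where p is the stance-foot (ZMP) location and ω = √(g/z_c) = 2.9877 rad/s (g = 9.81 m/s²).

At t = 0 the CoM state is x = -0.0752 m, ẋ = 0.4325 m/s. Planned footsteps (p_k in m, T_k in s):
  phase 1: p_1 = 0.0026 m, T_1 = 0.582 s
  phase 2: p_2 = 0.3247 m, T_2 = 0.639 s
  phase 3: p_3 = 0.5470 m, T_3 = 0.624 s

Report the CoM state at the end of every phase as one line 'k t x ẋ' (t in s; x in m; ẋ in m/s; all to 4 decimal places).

phase 1: p=0.0026, T=0.582, ωT=1.738841, cosh=2.933235, sinh=2.757511; start (x,ẋ)=(-0.075200, 0.432500) → end (x,ẋ)=(0.173572, 0.627660)
phase 2: p=0.3247, T=0.639, ωT=1.909140, cosh=3.447747, sinh=3.299539; start (x,ẋ)=(0.173572, 0.627660) → end (x,ẋ)=(0.496821, 0.674189)
phase 3: p=0.5470, T=0.624, ωT=1.864325, cosh=3.303290, sinh=3.148289; start (x,ẋ)=(0.496821, 0.674189) → end (x,ẋ)=(1.091670, 1.755048)

1 0.5820 0.1736 0.6277
2 1.2210 0.4968 0.6742
3 1.8450 1.0917 1.7550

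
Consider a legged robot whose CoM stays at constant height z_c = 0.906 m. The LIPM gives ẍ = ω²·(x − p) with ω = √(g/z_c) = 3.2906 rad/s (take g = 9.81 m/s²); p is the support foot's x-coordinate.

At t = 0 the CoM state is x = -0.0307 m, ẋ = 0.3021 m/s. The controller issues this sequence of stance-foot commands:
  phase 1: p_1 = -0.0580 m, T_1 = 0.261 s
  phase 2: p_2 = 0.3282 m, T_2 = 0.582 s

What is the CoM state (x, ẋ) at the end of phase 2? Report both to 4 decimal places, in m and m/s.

x = -0.0588, ẋ = -1.0730

phase 1: p=-0.0580, T=0.261, ωT=0.858847, cosh=1.392044, sinh=0.968393; start (x,ẋ)=(-0.030700, 0.302100) → end (x,ẋ)=(0.068908, 0.507530)
phase 2: p=0.3282, T=0.582, ωT=1.915129, cosh=3.467569, sinh=3.320246; start (x,ẋ)=(0.068908, 0.507530) → end (x,ẋ)=(-0.058810, -1.073025)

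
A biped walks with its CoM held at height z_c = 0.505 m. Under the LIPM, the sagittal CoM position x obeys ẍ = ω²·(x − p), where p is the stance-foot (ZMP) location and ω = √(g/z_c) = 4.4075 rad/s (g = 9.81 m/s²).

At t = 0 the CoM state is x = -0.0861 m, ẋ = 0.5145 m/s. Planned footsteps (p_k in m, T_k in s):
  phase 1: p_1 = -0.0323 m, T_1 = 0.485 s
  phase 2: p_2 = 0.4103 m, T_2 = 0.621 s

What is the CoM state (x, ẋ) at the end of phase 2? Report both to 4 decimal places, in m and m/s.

x = 1.0981, ẋ = 3.1638

phase 1: p=-0.0323, T=0.485, ωT=2.137637, cosh=4.298657, sinh=4.180724; start (x,ẋ)=(-0.086100, 0.514500) → end (x,ẋ)=(0.224460, 1.220311)
phase 2: p=0.4103, T=0.621, ωT=2.737057, cosh=7.753121, sinh=7.688360; start (x,ẋ)=(0.224460, 1.220311) → end (x,ẋ)=(1.098148, 3.163765)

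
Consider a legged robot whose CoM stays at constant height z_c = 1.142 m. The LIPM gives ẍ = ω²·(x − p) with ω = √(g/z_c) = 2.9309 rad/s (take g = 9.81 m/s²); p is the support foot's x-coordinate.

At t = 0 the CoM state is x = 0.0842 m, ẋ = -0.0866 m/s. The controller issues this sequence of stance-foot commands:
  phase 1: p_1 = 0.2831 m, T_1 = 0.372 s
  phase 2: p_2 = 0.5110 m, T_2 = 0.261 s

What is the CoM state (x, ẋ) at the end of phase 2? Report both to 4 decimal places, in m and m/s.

x = -0.5304, ẋ = -2.6638

phase 1: p=0.2831, T=0.372, ωT=1.090295, cosh=1.655634, sinh=1.319517; start (x,ẋ)=(0.084200, -0.086600) → end (x,ẋ)=(-0.085194, -0.912598)
phase 2: p=0.5110, T=0.261, ωT=0.764965, cosh=1.307135, sinh=0.841784; start (x,ẋ)=(-0.085194, -0.912598) → end (x,ẋ)=(-0.530413, -2.663809)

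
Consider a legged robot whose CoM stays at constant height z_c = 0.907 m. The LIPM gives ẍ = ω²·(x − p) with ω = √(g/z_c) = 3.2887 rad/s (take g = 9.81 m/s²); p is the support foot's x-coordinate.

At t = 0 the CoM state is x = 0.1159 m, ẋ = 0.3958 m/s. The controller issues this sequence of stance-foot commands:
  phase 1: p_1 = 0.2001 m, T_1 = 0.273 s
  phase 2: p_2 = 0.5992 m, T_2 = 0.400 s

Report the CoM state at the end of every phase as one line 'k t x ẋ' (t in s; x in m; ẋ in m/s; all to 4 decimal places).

phase 1: p=0.2001, T=0.273, ωT=0.897815, cosh=1.430847, sinh=1.023388; start (x,ẋ)=(0.115900, 0.395800) → end (x,ẋ)=(0.202789, 0.282944)
phase 2: p=0.5992, T=0.400, ωT=1.315480, cosh=1.997442, sinh=1.729097; start (x,ẋ)=(0.202789, 0.282944) → end (x,ẋ)=(-0.043845, -1.689019)

1 0.2730 0.2028 0.2829
2 0.6730 -0.0438 -1.6890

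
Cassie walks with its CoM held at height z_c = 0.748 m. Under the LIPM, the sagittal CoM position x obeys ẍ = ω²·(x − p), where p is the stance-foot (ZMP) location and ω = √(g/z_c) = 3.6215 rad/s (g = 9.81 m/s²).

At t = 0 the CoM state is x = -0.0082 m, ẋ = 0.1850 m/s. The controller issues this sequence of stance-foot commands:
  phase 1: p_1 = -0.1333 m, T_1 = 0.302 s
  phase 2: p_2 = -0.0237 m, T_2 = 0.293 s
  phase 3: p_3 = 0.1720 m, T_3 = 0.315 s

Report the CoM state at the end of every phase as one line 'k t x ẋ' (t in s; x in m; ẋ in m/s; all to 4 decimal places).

phase 1: p=-0.1333, T=0.302, ωT=1.093693, cosh=1.660128, sinh=1.325151; start (x,ẋ)=(-0.008200, 0.185000) → end (x,ẋ)=(0.142076, 0.907483)
phase 2: p=-0.0237, T=0.293, ωT=1.061100, cosh=1.617811, sinh=1.271736; start (x,ẋ)=(0.142076, 0.907483) → end (x,ẋ)=(0.563168, 2.231630)
phase 3: p=0.1720, T=0.315, ωT=1.140772, cosh=1.724378, sinh=1.404806; start (x,ẋ)=(0.563168, 2.231630) → end (x,ẋ)=(1.712187, 5.838243)

1 0.3020 0.1421 0.9075
2 0.5950 0.5632 2.2316
3 0.9100 1.7122 5.8382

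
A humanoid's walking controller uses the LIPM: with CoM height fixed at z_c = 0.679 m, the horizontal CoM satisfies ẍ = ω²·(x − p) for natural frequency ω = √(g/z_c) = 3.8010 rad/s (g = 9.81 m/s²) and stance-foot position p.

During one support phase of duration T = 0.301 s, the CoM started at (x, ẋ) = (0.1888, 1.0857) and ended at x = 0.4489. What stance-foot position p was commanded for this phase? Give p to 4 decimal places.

ωT = 3.8010·0.301 = 1.144101; cosh(ωT) = 1.729064, sinh(ωT) = 1.410554
x(T) = p + (x₀−p)·cosh(ωT) + (ẋ₀/ω)·sinh(ωT) ⇒ p·(1 − cosh) = x(T) − x₀·cosh − (ẋ₀/ω)·sinh
numerator   = 0.4489 − (0.1888)·1.729064 − (1.0857/3.8010)·1.410554 = -0.280451
denominator = 1 − 1.729064 = -0.729064
p = -0.280451 / -0.729064 = 0.3847

p = 0.3847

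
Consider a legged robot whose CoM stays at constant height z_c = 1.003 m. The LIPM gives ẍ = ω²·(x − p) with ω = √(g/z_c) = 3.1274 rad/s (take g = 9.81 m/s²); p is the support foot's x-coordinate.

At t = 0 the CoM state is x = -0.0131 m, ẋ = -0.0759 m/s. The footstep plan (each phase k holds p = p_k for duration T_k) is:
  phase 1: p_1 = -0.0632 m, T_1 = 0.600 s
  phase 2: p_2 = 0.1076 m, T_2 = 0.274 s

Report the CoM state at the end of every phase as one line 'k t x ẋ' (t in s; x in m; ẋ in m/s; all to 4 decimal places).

1 0.6000 0.0268 0.2460
2 0.8740 0.0713 0.0980

phase 1: p=-0.0632, T=0.600, ωT=1.876440, cosh=3.341675, sinh=3.188541; start (x,ẋ)=(-0.013100, -0.075900) → end (x,ẋ)=(0.026834, 0.245956)
phase 2: p=0.1076, T=0.274, ωT=0.856908, cosh=1.390168, sinh=0.965696; start (x,ẋ)=(0.026834, 0.245956) → end (x,ẋ)=(0.071269, 0.097998)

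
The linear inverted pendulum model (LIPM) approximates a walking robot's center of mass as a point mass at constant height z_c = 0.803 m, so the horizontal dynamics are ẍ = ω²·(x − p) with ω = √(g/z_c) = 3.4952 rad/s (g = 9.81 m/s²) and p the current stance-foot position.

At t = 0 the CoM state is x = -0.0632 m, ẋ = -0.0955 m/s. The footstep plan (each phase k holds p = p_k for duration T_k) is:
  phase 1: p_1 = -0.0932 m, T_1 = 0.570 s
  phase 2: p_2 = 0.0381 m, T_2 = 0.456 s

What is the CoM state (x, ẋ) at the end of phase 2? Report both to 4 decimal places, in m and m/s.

phase 1: p=-0.0932, T=0.570, ωT=1.992264, cosh=3.734251, sinh=3.597864; start (x,ẋ)=(-0.063200, -0.095500) → end (x,ẋ)=(-0.079478, 0.020637)
phase 2: p=0.0381, T=0.456, ωT=1.593811, cosh=2.562812, sinh=2.359662; start (x,ẋ)=(-0.079478, 0.020637) → end (x,ẋ)=(-0.249297, -0.916832)

x = -0.2493, ẋ = -0.9168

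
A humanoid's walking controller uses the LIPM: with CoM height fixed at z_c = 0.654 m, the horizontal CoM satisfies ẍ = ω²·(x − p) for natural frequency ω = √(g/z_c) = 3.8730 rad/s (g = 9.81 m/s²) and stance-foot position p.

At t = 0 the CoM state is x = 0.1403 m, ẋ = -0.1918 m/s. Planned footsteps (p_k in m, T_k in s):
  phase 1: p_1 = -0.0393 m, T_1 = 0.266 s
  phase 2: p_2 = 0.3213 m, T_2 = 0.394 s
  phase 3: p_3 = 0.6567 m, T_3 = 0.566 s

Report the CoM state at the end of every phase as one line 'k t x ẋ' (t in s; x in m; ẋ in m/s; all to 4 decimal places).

1 0.2660 0.1838 0.5474
2 0.6600 0.2998 0.1516
3 1.2260 -0.7880 -5.4242

phase 1: p=-0.0393, T=0.266, ωT=1.030218, cosh=1.579303, sinh=1.222374; start (x,ẋ)=(0.140300, -0.191800) → end (x,ẋ)=(0.183808, 0.547362)
phase 2: p=0.3213, T=0.394, ωT=1.525962, cosh=2.408489, sinh=2.191077; start (x,ẋ)=(0.183808, 0.547362) → end (x,ẋ)=(0.299812, 0.151551)
phase 3: p=0.6567, T=0.566, ωT=2.192118, cosh=4.532919, sinh=4.421239; start (x,ẋ)=(0.299812, 0.151551) → end (x,ẋ)=(-0.788042, -5.424193)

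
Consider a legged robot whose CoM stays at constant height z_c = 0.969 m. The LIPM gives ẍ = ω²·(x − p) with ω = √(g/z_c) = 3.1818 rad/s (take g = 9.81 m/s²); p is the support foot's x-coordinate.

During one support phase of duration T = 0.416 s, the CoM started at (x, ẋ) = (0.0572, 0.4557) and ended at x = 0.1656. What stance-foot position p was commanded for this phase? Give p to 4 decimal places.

ωT = 3.1818·0.416 = 1.323629; cosh(ωT) = 2.011599, sinh(ωT) = 1.745431
x(T) = p + (x₀−p)·cosh(ωT) + (ẋ₀/ω)·sinh(ωT) ⇒ p·(1 − cosh) = x(T) − x₀·cosh − (ẋ₀/ω)·sinh
numerator   = 0.1656 − (0.0572)·2.011599 − (0.4557/3.1818)·1.745431 = -0.199446
denominator = 1 − 2.011599 = -1.011599
p = -0.199446 / -1.011599 = 0.1972

p = 0.1972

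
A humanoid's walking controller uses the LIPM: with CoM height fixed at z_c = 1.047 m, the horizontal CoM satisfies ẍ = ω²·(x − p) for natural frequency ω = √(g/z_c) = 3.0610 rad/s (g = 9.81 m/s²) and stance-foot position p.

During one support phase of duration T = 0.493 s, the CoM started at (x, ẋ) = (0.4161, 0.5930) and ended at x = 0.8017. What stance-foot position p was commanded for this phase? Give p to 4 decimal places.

p = 0.4387

ωT = 3.0610·0.493 = 1.509073; cosh(ωT) = 2.371826, sinh(ωT) = 2.150711
x(T) = p + (x₀−p)·cosh(ωT) + (ẋ₀/ω)·sinh(ωT) ⇒ p·(1 − cosh) = x(T) − x₀·cosh − (ẋ₀/ω)·sinh
numerator   = 0.8017 − (0.4161)·2.371826 − (0.5930/3.0610)·2.150711 = -0.601869
denominator = 1 − 2.371826 = -1.371826
p = -0.601869 / -1.371826 = 0.4387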